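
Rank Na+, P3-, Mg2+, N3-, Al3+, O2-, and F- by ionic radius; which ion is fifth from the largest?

Electron counts and nuclear charges: Al3+: 10 e⁻, Z=13, Mg2+: 10 e⁻, Z=12, Na+: 10 e⁻, Z=11, F-: 10 e⁻, Z=9, O2-: 10 e⁻, Z=8, N3-: 10 e⁻, Z=7, P3-: 18 e⁻, Z=15. Al3+ < Mg2+ (both 10 e⁻, Z=13>12); Mg2+ < Na+ (both 10 e⁻, Z=12>11); Na+ < F- (isoelectronic, higher Z=11 is smaller); F- < O2- (isoelectronic, higher Z=9 is smaller); O2- < N3- (isoelectronic, higher Z=8 is smaller); N3- < P3- (same group, period 2 vs 3).
Full ascending order: Al3+ < Mg2+ < Na+ < F- < O2- < N3- < P3-. Counting from the largest, position 5 is Na+.

Na+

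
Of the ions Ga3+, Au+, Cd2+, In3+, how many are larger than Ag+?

1

Tabulating Z and e⁻: Ga3+: 28 e⁻, Z=31, In3+: 46 e⁻, Z=49, Cd2+: 46 e⁻, Z=48, Ag+: 46 e⁻, Z=47, Au+: 78 e⁻, Z=79. Ga3+ < In3+ (same group, period 4 vs 5); In3+ < Cd2+ (isoelectronic, higher Z=49 is smaller); Cd2+ < Ag+ (both 46 e⁻, Z=48>47); Ag+ < Au+ (same group, period 5 vs 6).
Ordering all of them (including Ag+) by radius gives Ga3+ < In3+ < Cd2+ < Ag+ < Au+. Count: 1.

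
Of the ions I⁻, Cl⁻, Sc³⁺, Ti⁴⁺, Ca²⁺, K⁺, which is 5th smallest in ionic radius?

Cl⁻

Ti⁴⁺ (Z=22, 18 e⁻), Sc³⁺ (Z=21, 18 e⁻), Ca²⁺ (Z=20, 18 e⁻), K⁺ (Z=19, 18 e⁻), Cl⁻ (Z=17, 18 e⁻), I⁻ (Z=53, 54 e⁻). Ti⁴⁺ < Sc³⁺ (both 18 e⁻, Z=22>21); Sc³⁺ < Ca²⁺ (both 18 e⁻, Z=21>20); Ca²⁺ < K⁺ (both 18 e⁻, Z=20>19); K⁺ < Cl⁻ (both 18 e⁻, Z=19>17); Cl⁻ < I⁻ (same group, 2 shells fewer).
That gives Ti⁴⁺ < Sc³⁺ < Ca²⁺ < K⁺ < Cl⁻ < I⁻. From the smallest end, number 5 is Cl⁻.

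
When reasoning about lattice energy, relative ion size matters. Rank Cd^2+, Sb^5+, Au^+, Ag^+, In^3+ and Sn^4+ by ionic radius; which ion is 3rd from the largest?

Cd^2+

Tabulating Z and e⁻: Sb^5+: 46 e⁻, Z=51, Sn^4+: 46 e⁻, Z=50, In^3+: 46 e⁻, Z=49, Cd^2+: 46 e⁻, Z=48, Ag^+: 46 e⁻, Z=47, Au^+: 78 e⁻, Z=79. Sb^5+ < Sn^4+ (both 46 e⁻, Z=51>50); Sn^4+ < In^3+ (both 46 e⁻, Z=50>49); In^3+ < Cd^2+ (isoelectronic, higher Z=49 is smaller); Cd^2+ < Ag^+ (both 46 e⁻, Z=48>47); Ag^+ < Au^+ (same group, period 5 vs 6).
So the order is Sb^5+ < Sn^4+ < In^3+ < Cd^2+ < Ag^+ < Au^+; the 3rd-largest ion is Cd^2+.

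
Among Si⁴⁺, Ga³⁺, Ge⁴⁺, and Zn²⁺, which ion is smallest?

Si⁴⁺

Work out protons and electrons: Si⁴⁺ (Z=14, 10 e⁻), Ge⁴⁺ (Z=32, 28 e⁻), Ga³⁺ (Z=31, 28 e⁻), Zn²⁺ (Z=30, 28 e⁻). Si⁴⁺ < Ge⁴⁺ (same group, 1 shell fewer); Ge⁴⁺ < Ga³⁺ (isoelectronic, higher Z=32 is smaller); Ga³⁺ < Zn²⁺ (isoelectronic, higher Z=31 is smaller).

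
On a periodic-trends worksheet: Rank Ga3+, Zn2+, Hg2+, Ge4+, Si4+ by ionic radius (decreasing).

Hg2+ > Zn2+ > Ga3+ > Ge4+ > Si4+

Tabulating Z and e⁻: Si4+ (Z=14, 10 e⁻), Ge4+ (Z=32, 28 e⁻), Ga3+ (Z=31, 28 e⁻), Zn2+ (Z=30, 28 e⁻), Hg2+ (Z=80, 78 e⁻). Si4+ < Ge4+ (same group, 1 shell fewer); Ge4+ < Ga3+ (both 28 e⁻, Z=32>31); Ga3+ < Zn2+ (both 28 e⁻, Z=31>30); Zn2+ < Hg2+ (same group, period 4 vs 6).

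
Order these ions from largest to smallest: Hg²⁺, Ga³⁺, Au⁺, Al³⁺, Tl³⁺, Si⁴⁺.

Electron counts and nuclear charges: Si⁴⁺ (Z=14, 10 e⁻), Al³⁺ (Z=13, 10 e⁻), Ga³⁺ (Z=31, 28 e⁻), Tl³⁺ (Z=81, 78 e⁻), Hg²⁺ (Z=80, 78 e⁻), Au⁺ (Z=79, 78 e⁻). Si⁴⁺ < Al³⁺ (isoelectronic, higher Z=14 is smaller); Al³⁺ < Ga³⁺ (same group, 1 shell fewer); Ga³⁺ < Tl³⁺ (same group, 2 shells fewer); Tl³⁺ < Hg²⁺ (both 78 e⁻, Z=81>80); Hg²⁺ < Au⁺ (both 78 e⁻, Z=80>79).

Au⁺ > Hg²⁺ > Tl³⁺ > Ga³⁺ > Al³⁺ > Si⁴⁺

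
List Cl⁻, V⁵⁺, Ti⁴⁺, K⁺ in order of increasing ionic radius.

All of these have 18 electrons (isoelectronic). With the same electron cloud, the ion with the most protons pulls it in tightest. Nuclear charges: V⁵⁺ (Z=23), Ti⁴⁺ (Z=22), K⁺ (Z=19), Cl⁻ (Z=17). Highest Z is smallest.

V⁵⁺ < Ti⁴⁺ < K⁺ < Cl⁻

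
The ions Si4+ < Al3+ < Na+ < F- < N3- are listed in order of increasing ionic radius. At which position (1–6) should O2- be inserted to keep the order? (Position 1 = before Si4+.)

5

All of these have 10 electrons (isoelectronic). With the same electron cloud, the ion with the most protons pulls it in tightest. Nuclear charges: Si4+ (Z=14), Al3+ (Z=13), Na+ (Z=11), F- (Z=9), O2- (Z=8), N3- (Z=7). Highest Z is smallest.
Merged order: Si4+ < Al3+ < Na+ < F- < O2- < N3- — O2- is number 5.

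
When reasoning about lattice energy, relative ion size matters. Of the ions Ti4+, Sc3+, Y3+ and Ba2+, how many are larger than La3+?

1

First list Z and electron count for each: Ti4+ has 18 e⁻ (Z=22), Sc3+ has 18 e⁻ (Z=21), Y3+ has 36 e⁻ (Z=39), La3+ has 54 e⁻ (Z=57), Ba2+ has 54 e⁻ (Z=56). Ti4+ < Sc3+ (isoelectronic, higher Z=22 is smaller); Sc3+ < Y3+ (same group, period 4 vs 5); Y3+ < La3+ (same group, 1 shell fewer); La3+ < Ba2+ (both 54 e⁻, Z=57>56).
Ordering all of them (including La3+) by radius gives Ti4+ < Sc3+ < Y3+ < La3+ < Ba2+. So 1 is larger.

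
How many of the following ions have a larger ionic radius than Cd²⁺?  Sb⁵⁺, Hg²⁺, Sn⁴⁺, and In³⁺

Tabulating Z and e⁻: Sb⁵⁺ (Z=51, 46 e⁻), Sn⁴⁺ (Z=50, 46 e⁻), In³⁺ (Z=49, 46 e⁻), Cd²⁺ (Z=48, 46 e⁻), Hg²⁺ (Z=80, 78 e⁻). Sb⁵⁺ < Sn⁴⁺ (both 46 e⁻, Z=51>50); Sn⁴⁺ < In³⁺ (both 46 e⁻, Z=50>49); In³⁺ < Cd²⁺ (both 46 e⁻, Z=49>48); Cd²⁺ < Hg²⁺ (same group, period 5 vs 6).
Relative to Cd²⁺, the ions that are larger are Hg²⁺. That's 1.

1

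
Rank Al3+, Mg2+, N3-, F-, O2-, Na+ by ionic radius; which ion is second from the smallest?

Each ion has 10 electrons. The ranking follows nuclear charge in reverse — greater Z gives a smaller radius. Al3+ (Z=13), Mg2+ (Z=12), Na+ (Z=11), F- (Z=9), O2- (Z=8), N3- (Z=7).
So the order is Al3+ < Mg2+ < Na+ < F- < O2- < N3-; the 2nd-smallest ion is Mg2+.

Mg2+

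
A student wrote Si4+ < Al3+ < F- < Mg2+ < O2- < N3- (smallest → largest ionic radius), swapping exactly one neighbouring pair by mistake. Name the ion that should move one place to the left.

Mg2+

Compare adjacent ions: both have 10 electrons but Z(Mg)=12 > Z(F)=9, so Mg2+ should be the smaller of the two — yet in this increasing list F- sits before Mg2+. Nothing else is reversed, so Mg2+ should move one place to the left.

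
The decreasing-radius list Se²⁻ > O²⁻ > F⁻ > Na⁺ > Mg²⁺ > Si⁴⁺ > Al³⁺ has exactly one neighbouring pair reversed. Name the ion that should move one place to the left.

Al³⁺

Compare adjacent ions: Si⁴⁺ and Al³⁺ share 10 electrons; the higher nuclear charge on Si (Z=14) contracts it more, so Si⁴⁺ < Al³⁺ — yet in this decreasing list Si⁴⁺ sits before Al³⁺. Nothing else is reversed, so Al³⁺ should move one place to the left.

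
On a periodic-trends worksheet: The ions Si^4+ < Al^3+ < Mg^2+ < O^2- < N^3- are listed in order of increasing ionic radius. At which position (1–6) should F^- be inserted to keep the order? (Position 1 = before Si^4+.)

4

These species are isoelectronic with 10 electrons. The only difference is the number of protons: Si^4+ (Z=14), Al^3+ (Z=13), Mg^2+ (Z=12), F^- (Z=9), O^2- (Z=8), N^3- (Z=7). The strongest nuclear pull (Si^4+) gives the smallest ion.
The complete sequence is Si^4+ < Al^3+ < Mg^2+ < F^- < O^2- < N^3-. F^- sits at position 4.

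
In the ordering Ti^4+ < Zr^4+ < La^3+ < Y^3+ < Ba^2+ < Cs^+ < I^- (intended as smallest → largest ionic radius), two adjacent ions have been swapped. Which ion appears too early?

La^3+

Scanning neighbour by neighbour, only La^3+/Y^3+ violates a trend: both in group 3 with the same charge; Y^3+ (period 5) has the smaller radius. That makes La^3+ the one sitting a position early relative to where it belongs.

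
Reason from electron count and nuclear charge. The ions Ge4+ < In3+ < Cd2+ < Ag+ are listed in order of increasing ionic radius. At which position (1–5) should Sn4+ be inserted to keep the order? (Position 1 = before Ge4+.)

Tabulating Z and e⁻: Ge4+: 28 e⁻, Z=32, Sn4+: 46 e⁻, Z=50, In3+: 46 e⁻, Z=49, Cd2+: 46 e⁻, Z=48, Ag+: 46 e⁻, Z=47. Ge4+ < Sn4+ (same group, 1 shell fewer); Sn4+ < In3+ (isoelectronic, higher Z=50 is smaller); In3+ < Cd2+ (isoelectronic, higher Z=49 is smaller); Cd2+ < Ag+ (both 46 e⁻, Z=48>47).
Merged order: Ge4+ < Sn4+ < In3+ < Cd2+ < Ag+ — Sn4+ is number 2.

2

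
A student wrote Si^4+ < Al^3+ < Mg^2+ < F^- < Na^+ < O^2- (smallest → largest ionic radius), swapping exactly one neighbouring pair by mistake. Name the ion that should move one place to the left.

Na^+

Compare adjacent ions: both have 10 electrons but Z(Na)=11 > Z(F)=9, so Na^+ should be the smaller of the two — yet in this increasing list F^- sits before Na^+. Nothing else is reversed, so Na^+ should move one place to the left.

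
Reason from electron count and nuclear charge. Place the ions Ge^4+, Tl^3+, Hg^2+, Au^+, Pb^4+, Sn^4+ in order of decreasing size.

First list Z and electron count for each: Ge^4+: 28 e⁻, Z=32, Sn^4+: 46 e⁻, Z=50, Pb^4+: 78 e⁻, Z=82, Tl^3+: 78 e⁻, Z=81, Hg^2+: 78 e⁻, Z=80, Au^+: 78 e⁻, Z=79. Ge^4+ < Sn^4+ (same group, period 4 vs 5); Sn^4+ < Pb^4+ (same group, 1 shell fewer); Pb^4+ < Tl^3+ (isoelectronic, higher Z=82 is smaller); Tl^3+ < Hg^2+ (isoelectronic, higher Z=81 is smaller); Hg^2+ < Au^+ (both 78 e⁻, Z=80>79).

Au^+ > Hg^2+ > Tl^3+ > Pb^4+ > Sn^4+ > Ge^4+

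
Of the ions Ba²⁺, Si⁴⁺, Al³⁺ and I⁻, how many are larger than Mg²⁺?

Electron counts and nuclear charges: Si⁴⁺: 10 e⁻, Z=14, Al³⁺: 10 e⁻, Z=13, Mg²⁺: 10 e⁻, Z=12, Ba²⁺: 54 e⁻, Z=56, I⁻: 54 e⁻, Z=53. Si⁴⁺ < Al³⁺ (both 10 e⁻, Z=14>13); Al³⁺ < Mg²⁺ (both 10 e⁻, Z=13>12); Mg²⁺ < Ba²⁺ (same group, 3 shells fewer); Ba²⁺ < I⁻ (isoelectronic, higher Z=56 is smaller).
Ordering all of them (including Mg²⁺) by radius gives Si⁴⁺ < Al³⁺ < Mg²⁺ < Ba²⁺ < I⁻. That's 2.

2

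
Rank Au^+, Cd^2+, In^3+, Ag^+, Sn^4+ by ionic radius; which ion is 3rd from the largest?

Sn^4+ has 46 e⁻ (Z=50), In^3+ has 46 e⁻ (Z=49), Cd^2+ has 46 e⁻ (Z=48), Ag^+ has 46 e⁻ (Z=47), Au^+ has 78 e⁻ (Z=79). Sn^4+ < In^3+ (both 46 e⁻, Z=50>49); In^3+ < Cd^2+ (both 46 e⁻, Z=49>48); Cd^2+ < Ag^+ (isoelectronic, higher Z=48 is smaller); Ag^+ < Au^+ (same group, period 5 vs 6).
Ordering: Sn^4+ < In^3+ < Cd^2+ < Ag^+ < Au^+. The 3rd largest is Cd^2+.

Cd^2+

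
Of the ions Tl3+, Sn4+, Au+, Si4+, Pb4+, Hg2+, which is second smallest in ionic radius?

Tabulating Z and e⁻: Si4+ (Z=14, 10 e⁻), Sn4+ (Z=50, 46 e⁻), Pb4+ (Z=82, 78 e⁻), Tl3+ (Z=81, 78 e⁻), Hg2+ (Z=80, 78 e⁻), Au+ (Z=79, 78 e⁻). Si4+ < Sn4+ (same group, period 3 vs 5); Sn4+ < Pb4+ (same group, period 5 vs 6); Pb4+ < Tl3+ (both 78 e⁻, Z=82>81); Tl3+ < Hg2+ (both 78 e⁻, Z=81>80); Hg2+ < Au+ (isoelectronic, higher Z=80 is smaller).
Full ascending order: Si4+ < Sn4+ < Pb4+ < Tl3+ < Hg2+ < Au+. Counting from the smallest, position 2 is Sn4+.

Sn4+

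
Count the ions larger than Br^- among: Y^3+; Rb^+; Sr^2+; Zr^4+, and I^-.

Work out protons and electrons: Zr^4+ (Z=40, 36 e⁻), Y^3+ (Z=39, 36 e⁻), Sr^2+ (Z=38, 36 e⁻), Rb^+ (Z=37, 36 e⁻), Br^- (Z=35, 36 e⁻), I^- (Z=53, 54 e⁻). Zr^4+ < Y^3+ (both 36 e⁻, Z=40>39); Y^3+ < Sr^2+ (both 36 e⁻, Z=39>38); Sr^2+ < Rb^+ (isoelectronic, higher Z=38 is smaller); Rb^+ < Br^- (isoelectronic, higher Z=37 is smaller); Br^- < I^- (same group, 1 shell fewer).
Relative to Br^-, the ions that are larger are I^-. So 1 is larger.

1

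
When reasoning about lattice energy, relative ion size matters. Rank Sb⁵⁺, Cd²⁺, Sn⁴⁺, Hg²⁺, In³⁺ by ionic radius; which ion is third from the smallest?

First list Z and electron count for each: Sb⁵⁺ has 46 e⁻ (Z=51), Sn⁴⁺ has 46 e⁻ (Z=50), In³⁺ has 46 e⁻ (Z=49), Cd²⁺ has 46 e⁻ (Z=48), Hg²⁺ has 78 e⁻ (Z=80). Sb⁵⁺ < Sn⁴⁺ (both 46 e⁻, Z=51>50); Sn⁴⁺ < In³⁺ (both 46 e⁻, Z=50>49); In³⁺ < Cd²⁺ (isoelectronic, higher Z=49 is smaller); Cd²⁺ < Hg²⁺ (same group, 1 shell fewer).
Full ascending order: Sb⁵⁺ < Sn⁴⁺ < In³⁺ < Cd²⁺ < Hg²⁺. Counting from the smallest, position 3 is In³⁺.

In³⁺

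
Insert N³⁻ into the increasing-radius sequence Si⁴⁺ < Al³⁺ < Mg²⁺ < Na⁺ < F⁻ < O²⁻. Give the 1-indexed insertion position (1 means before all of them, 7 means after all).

Isoelectronic series (10 e⁻ each). Size is set by nuclear charge: more protons means a smaller ion. Si⁴⁺ (Z=14), Al³⁺ (Z=13), Mg²⁺ (Z=12), Na⁺ (Z=11), F⁻ (Z=9), O²⁻ (Z=8), N³⁻ (Z=7).
Merged order: Si⁴⁺ < Al³⁺ < Mg²⁺ < Na⁺ < F⁻ < O²⁻ < N³⁻ — N³⁻ is number 7.

7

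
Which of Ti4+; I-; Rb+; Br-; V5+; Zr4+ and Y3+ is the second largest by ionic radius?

Electron counts and nuclear charges: V5+ (Z=23, 18 e⁻), Ti4+ (Z=22, 18 e⁻), Zr4+ (Z=40, 36 e⁻), Y3+ (Z=39, 36 e⁻), Rb+ (Z=37, 36 e⁻), Br- (Z=35, 36 e⁻), I- (Z=53, 54 e⁻). V5+ < Ti4+ (both 18 e⁻, Z=23>22); Ti4+ < Zr4+ (same group, period 4 vs 5); Zr4+ < Y3+ (isoelectronic, higher Z=40 is smaller); Y3+ < Rb+ (isoelectronic, higher Z=39 is smaller); Rb+ < Br- (both 36 e⁻, Z=37>35); Br- < I- (same group, 1 shell fewer).
Ordering: V5+ < Ti4+ < Zr4+ < Y3+ < Rb+ < Br- < I-. The second largest is Br-.

Br-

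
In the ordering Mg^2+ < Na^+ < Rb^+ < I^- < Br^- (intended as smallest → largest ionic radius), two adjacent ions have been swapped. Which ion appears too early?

I^-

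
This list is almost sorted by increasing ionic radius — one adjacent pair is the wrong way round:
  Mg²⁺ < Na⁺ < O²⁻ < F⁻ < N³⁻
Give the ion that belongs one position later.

O²⁻

Check each adjacent pair. O²⁻ and F⁻ are reversed: F⁻ and O²⁻ share 10 electrons; the higher nuclear charge on F (Z=9) contracts it more, so F⁻ < O²⁻. No other neighbouring pair contradicts the periodic trends, so O²⁻ is the ion listed too early.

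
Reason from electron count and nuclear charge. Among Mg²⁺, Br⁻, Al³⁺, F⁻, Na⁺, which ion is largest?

Work out protons and electrons: Al³⁺: 10 e⁻, Z=13, Mg²⁺: 10 e⁻, Z=12, Na⁺: 10 e⁻, Z=11, F⁻: 10 e⁻, Z=9, Br⁻: 36 e⁻, Z=35. Al³⁺ < Mg²⁺ (both 10 e⁻, Z=13>12); Mg²⁺ < Na⁺ (isoelectronic, higher Z=12 is smaller); Na⁺ < F⁻ (both 10 e⁻, Z=11>9); F⁻ < Br⁻ (same group, 2 shells fewer).

Br⁻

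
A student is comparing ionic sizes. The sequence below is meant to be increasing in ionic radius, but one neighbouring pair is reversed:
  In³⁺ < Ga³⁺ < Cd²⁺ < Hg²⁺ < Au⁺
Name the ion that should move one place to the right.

In³⁺

Scanning neighbour by neighbour, only In³⁺/Ga³⁺ violates a trend: Ga³⁺ and In³⁺ are in one column with the same charge; the lighter period-4 ion has one fewer shell and is smaller. That makes In³⁺ the one sitting a position early relative to where it belongs.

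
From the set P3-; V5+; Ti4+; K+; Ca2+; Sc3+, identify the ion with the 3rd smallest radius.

Sc3+

Isoelectronic series (18 e⁻ each). Size is set by nuclear charge: more protons means a smaller ion. V5+ (Z=23), Ti4+ (Z=22), Sc3+ (Z=21), Ca2+ (Z=20), K+ (Z=19), P3- (Z=15).
Ordering: V5+ < Ti4+ < Sc3+ < Ca2+ < K+ < P3-. The 3rd smallest is Sc3+.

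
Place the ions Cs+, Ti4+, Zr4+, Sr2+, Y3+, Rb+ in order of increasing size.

First list Z and electron count for each: Ti4+ has 18 e⁻ (Z=22), Zr4+ has 36 e⁻ (Z=40), Y3+ has 36 e⁻ (Z=39), Sr2+ has 36 e⁻ (Z=38), Rb+ has 36 e⁻ (Z=37), Cs+ has 54 e⁻ (Z=55). Ti4+ < Zr4+ (same group, 1 shell fewer); Zr4+ < Y3+ (both 36 e⁻, Z=40>39); Y3+ < Sr2+ (both 36 e⁻, Z=39>38); Sr2+ < Rb+ (isoelectronic, higher Z=38 is smaller); Rb+ < Cs+ (same group, 1 shell fewer).

Ti4+ < Zr4+ < Y3+ < Sr2+ < Rb+ < Cs+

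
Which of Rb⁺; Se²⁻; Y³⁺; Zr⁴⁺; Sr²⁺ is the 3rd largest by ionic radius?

Isoelectronic series (36 e⁻ each). Size is set by nuclear charge: more protons means a smaller ion. Zr⁴⁺ (Z=40), Y³⁺ (Z=39), Sr²⁺ (Z=38), Rb⁺ (Z=37), Se²⁻ (Z=34).
Ordering: Zr⁴⁺ < Y³⁺ < Sr²⁺ < Rb⁺ < Se²⁻. The 3rd largest is Sr²⁺.

Sr²⁺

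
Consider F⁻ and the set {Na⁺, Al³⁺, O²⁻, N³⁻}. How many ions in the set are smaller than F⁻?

2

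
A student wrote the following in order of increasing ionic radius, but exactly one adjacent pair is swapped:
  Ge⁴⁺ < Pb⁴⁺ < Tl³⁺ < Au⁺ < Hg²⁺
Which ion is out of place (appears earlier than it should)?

Au⁺

Compare adjacent ions: both have 78 electrons but Z(Hg)=80 > Z(Au)=79, so Hg²⁺ should be the smaller of the two — yet in this increasing list Au⁺ sits before Hg²⁺. Nothing else is reversed, so Au⁺ should move one place to the right.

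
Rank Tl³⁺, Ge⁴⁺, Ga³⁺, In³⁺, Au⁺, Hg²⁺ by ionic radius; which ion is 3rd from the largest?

Tabulating Z and e⁻: Ge⁴⁺ has 28 e⁻ (Z=32), Ga³⁺ has 28 e⁻ (Z=31), In³⁺ has 46 e⁻ (Z=49), Tl³⁺ has 78 e⁻ (Z=81), Hg²⁺ has 78 e⁻ (Z=80), Au⁺ has 78 e⁻ (Z=79). Ge⁴⁺ < Ga³⁺ (both 28 e⁻, Z=32>31); Ga³⁺ < In³⁺ (same group, period 4 vs 5); In³⁺ < Tl³⁺ (same group, 1 shell fewer); Tl³⁺ < Hg²⁺ (isoelectronic, higher Z=81 is smaller); Hg²⁺ < Au⁺ (isoelectronic, higher Z=80 is smaller).
That gives Ge⁴⁺ < Ga³⁺ < In³⁺ < Tl³⁺ < Hg²⁺ < Au⁺. From the largest end, number 3 is Tl³⁺.

Tl³⁺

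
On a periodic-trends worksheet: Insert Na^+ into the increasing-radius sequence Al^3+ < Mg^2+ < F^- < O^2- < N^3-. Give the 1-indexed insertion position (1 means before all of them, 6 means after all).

These species are isoelectronic with 10 electrons. The only difference is the number of protons: Al^3+ (Z=13), Mg^2+ (Z=12), Na^+ (Z=11), F^- (Z=9), O^2- (Z=8), N^3- (Z=7). The strongest nuclear pull (Al^3+) gives the smallest ion.
The complete sequence is Al^3+ < Mg^2+ < Na^+ < F^- < O^2- < N^3-. Na^+ sits at position 3.

3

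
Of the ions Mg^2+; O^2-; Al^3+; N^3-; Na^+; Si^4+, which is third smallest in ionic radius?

Isoelectronic series (10 e⁻ each). Size is set by nuclear charge: more protons means a smaller ion. Si^4+ (Z=14), Al^3+ (Z=13), Mg^2+ (Z=12), Na^+ (Z=11), O^2- (Z=8), N^3- (Z=7).
So the order is Si^4+ < Al^3+ < Mg^2+ < Na^+ < O^2- < N^3-; the 3rd-smallest ion is Mg^2+.

Mg^2+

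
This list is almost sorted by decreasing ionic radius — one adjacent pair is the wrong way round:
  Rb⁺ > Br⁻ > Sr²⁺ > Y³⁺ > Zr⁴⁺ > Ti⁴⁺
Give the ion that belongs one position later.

Compare adjacent ions: Rb⁺ and Br⁻ share 36 electrons; the higher nuclear charge on Rb (Z=37) contracts it more, so Rb⁺ < Br⁻ — yet in this decreasing list Rb⁺ sits before Br⁻. Nothing else is reversed, so Rb⁺ should move one place to the right.

Rb⁺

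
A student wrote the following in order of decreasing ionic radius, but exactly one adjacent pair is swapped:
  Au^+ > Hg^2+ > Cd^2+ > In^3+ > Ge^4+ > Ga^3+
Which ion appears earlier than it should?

Ge^4+

Check each adjacent pair. Ge^4+ and Ga^3+ are reversed: both have 28 electrons but Z(Ge)=32 > Z(Ga)=31, so Ge^4+ should be the smaller of the two. No other neighbouring pair contradicts the periodic trends, so Ge^4+ is the ion listed too early.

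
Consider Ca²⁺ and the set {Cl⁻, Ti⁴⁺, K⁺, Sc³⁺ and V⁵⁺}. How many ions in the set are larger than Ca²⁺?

2

All of these have 18 electrons (isoelectronic). With the same electron cloud, the ion with the most protons pulls it in tightest. Nuclear charges: V⁵⁺ (Z=23), Ti⁴⁺ (Z=22), Sc³⁺ (Z=21), Ca²⁺ (Z=20), K⁺ (Z=19), Cl⁻ (Z=17). Highest Z is smallest.
Placing each against Ca²⁺: smaller — V⁵⁺, Ti⁴⁺, Sc³⁺; larger — K⁺, Cl⁻. That's 2.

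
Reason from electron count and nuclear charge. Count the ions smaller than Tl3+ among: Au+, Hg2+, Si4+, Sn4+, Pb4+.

3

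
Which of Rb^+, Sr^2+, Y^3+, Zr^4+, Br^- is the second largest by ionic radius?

These species are isoelectronic with 36 electrons. The only difference is the number of protons: Zr^4+ (Z=40), Y^3+ (Z=39), Sr^2+ (Z=38), Rb^+ (Z=37), Br^- (Z=35). The strongest nuclear pull (Zr^4+) gives the smallest ion.
Full ascending order: Zr^4+ < Y^3+ < Sr^2+ < Rb^+ < Br^-. Counting from the largest, position 2 is Rb^+.

Rb^+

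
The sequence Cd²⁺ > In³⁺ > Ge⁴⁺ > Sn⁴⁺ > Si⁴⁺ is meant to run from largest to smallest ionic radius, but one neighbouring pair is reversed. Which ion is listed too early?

Compare adjacent ions: both in group 14 with the same charge; Ge⁴⁺ (period 4) has the smaller radius — yet in this decreasing list Ge⁴⁺ sits before Sn⁴⁺. Nothing else is reversed, so Ge⁴⁺ should move one place to the right.

Ge⁴⁺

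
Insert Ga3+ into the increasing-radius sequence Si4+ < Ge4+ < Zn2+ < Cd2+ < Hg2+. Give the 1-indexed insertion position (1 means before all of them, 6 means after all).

First list Z and electron count for each: Si4+: 10 e⁻, Z=14, Ge4+: 28 e⁻, Z=32, Ga3+: 28 e⁻, Z=31, Zn2+: 28 e⁻, Z=30, Cd2+: 46 e⁻, Z=48, Hg2+: 78 e⁻, Z=80. Si4+ < Ge4+ (same group, period 3 vs 4); Ge4+ < Ga3+ (both 28 e⁻, Z=32>31); Ga3+ < Zn2+ (both 28 e⁻, Z=31>30); Zn2+ < Cd2+ (same group, period 4 vs 5); Cd2+ < Hg2+ (same group, period 5 vs 6).
Putting Ga3+ in gives Si4+ < Ge4+ < Ga3+ < Zn2+ < Cd2+ < Hg2+; it lands at slot 3.

3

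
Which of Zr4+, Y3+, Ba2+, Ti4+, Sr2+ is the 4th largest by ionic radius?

Electron counts and nuclear charges: Ti4+ has 18 e⁻ (Z=22), Zr4+ has 36 e⁻ (Z=40), Y3+ has 36 e⁻ (Z=39), Sr2+ has 36 e⁻ (Z=38), Ba2+ has 54 e⁻ (Z=56). Ti4+ < Zr4+ (same group, 1 shell fewer); Zr4+ < Y3+ (isoelectronic, higher Z=40 is smaller); Y3+ < Sr2+ (both 36 e⁻, Z=39>38); Sr2+ < Ba2+ (same group, period 5 vs 6).
So the order is Ti4+ < Zr4+ < Y3+ < Sr2+ < Ba2+; the 4th-largest ion is Zr4+.

Zr4+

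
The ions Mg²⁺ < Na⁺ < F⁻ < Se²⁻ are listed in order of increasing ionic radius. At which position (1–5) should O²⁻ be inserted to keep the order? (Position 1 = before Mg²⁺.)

Work out protons and electrons: Mg²⁺ (Z=12, 10 e⁻), Na⁺ (Z=11, 10 e⁻), F⁻ (Z=9, 10 e⁻), O²⁻ (Z=8, 10 e⁻), Se²⁻ (Z=34, 36 e⁻). Mg²⁺ < Na⁺ (isoelectronic, higher Z=12 is smaller); Na⁺ < F⁻ (both 10 e⁻, Z=11>9); F⁻ < O²⁻ (isoelectronic, higher Z=9 is smaller); O²⁻ < Se²⁻ (same group, 2 shells fewer).
Putting O²⁻ in gives Mg²⁺ < Na⁺ < F⁻ < O²⁻ < Se²⁻; it lands at slot 4.

4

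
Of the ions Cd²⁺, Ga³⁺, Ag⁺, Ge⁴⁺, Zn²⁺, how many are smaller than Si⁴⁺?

Work out protons and electrons: Si⁴⁺: 10 e⁻, Z=14, Ge⁴⁺: 28 e⁻, Z=32, Ga³⁺: 28 e⁻, Z=31, Zn²⁺: 28 e⁻, Z=30, Cd²⁺: 46 e⁻, Z=48, Ag⁺: 46 e⁻, Z=47. Si⁴⁺ < Ge⁴⁺ (same group, period 3 vs 4); Ge⁴⁺ < Ga³⁺ (both 28 e⁻, Z=32>31); Ga³⁺ < Zn²⁺ (both 28 e⁻, Z=31>30); Zn²⁺ < Cd²⁺ (same group, 1 shell fewer); Cd²⁺ < Ag⁺ (isoelectronic, higher Z=48 is smaller).
Relative to Si⁴⁺, the ions that are smaller are none. So 0 are smaller.

0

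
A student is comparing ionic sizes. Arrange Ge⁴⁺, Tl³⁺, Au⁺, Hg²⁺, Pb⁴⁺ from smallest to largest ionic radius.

Ge⁴⁺ < Pb⁴⁺ < Tl³⁺ < Hg²⁺ < Au⁺

Work out protons and electrons: Ge⁴⁺ (Z=32, 28 e⁻), Pb⁴⁺ (Z=82, 78 e⁻), Tl³⁺ (Z=81, 78 e⁻), Hg²⁺ (Z=80, 78 e⁻), Au⁺ (Z=79, 78 e⁻). Ge⁴⁺ < Pb⁴⁺ (same group, period 4 vs 6); Pb⁴⁺ < Tl³⁺ (isoelectronic, higher Z=82 is smaller); Tl³⁺ < Hg²⁺ (both 78 e⁻, Z=81>80); Hg²⁺ < Au⁺ (isoelectronic, higher Z=80 is smaller).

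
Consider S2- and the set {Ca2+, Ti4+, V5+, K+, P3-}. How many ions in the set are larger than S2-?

1

These species are isoelectronic with 18 electrons. The only difference is the number of protons: V5+ (Z=23), Ti4+ (Z=22), Ca2+ (Z=20), K+ (Z=19), S2- (Z=16), P3- (Z=15). The strongest nuclear pull (V5+) gives the smallest ion.
Relative to S2-, the ions that are larger are P3-. That's 1.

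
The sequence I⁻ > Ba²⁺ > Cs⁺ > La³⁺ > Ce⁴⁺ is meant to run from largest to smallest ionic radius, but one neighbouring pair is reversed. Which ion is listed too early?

Scanning neighbour by neighbour, only Ba²⁺/Cs⁺ violates a trend: they are isoelectronic (54 e⁻) and Ba has more protons than Cs (56 vs 55), making Ba²⁺ smaller. That makes Ba²⁺ the one sitting a position early relative to where it belongs.

Ba²⁺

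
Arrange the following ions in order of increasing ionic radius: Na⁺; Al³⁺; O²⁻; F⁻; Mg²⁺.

Al³⁺ < Mg²⁺ < Na⁺ < F⁻ < O²⁻

Isoelectronic series (10 e⁻ each). Size is set by nuclear charge: more protons means a smaller ion. Al³⁺ (Z=13), Mg²⁺ (Z=12), Na⁺ (Z=11), F⁻ (Z=9), O²⁻ (Z=8).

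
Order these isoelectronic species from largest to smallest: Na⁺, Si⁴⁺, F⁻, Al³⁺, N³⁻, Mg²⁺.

Each ion has 10 electrons. The ranking follows nuclear charge in reverse — greater Z gives a smaller radius. Si⁴⁺ (Z=14), Al³⁺ (Z=13), Mg²⁺ (Z=12), Na⁺ (Z=11), F⁻ (Z=9), N³⁻ (Z=7).

N³⁻ > F⁻ > Na⁺ > Mg²⁺ > Al³⁺ > Si⁴⁺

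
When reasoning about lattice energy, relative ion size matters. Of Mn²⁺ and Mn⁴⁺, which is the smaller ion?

Same element, different charge: the more highly charged cation has fewer electrons and a greater effective nuclear charge per electron, making Mn⁴⁺ the smallest.

Mn⁴⁺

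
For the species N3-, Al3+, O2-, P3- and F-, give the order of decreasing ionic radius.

First list Z and electron count for each: Al3+ has 10 e⁻ (Z=13), F- has 10 e⁻ (Z=9), O2- has 10 e⁻ (Z=8), N3- has 10 e⁻ (Z=7), P3- has 18 e⁻ (Z=15). Al3+ < F- (isoelectronic, higher Z=13 is smaller); F- < O2- (isoelectronic, higher Z=9 is smaller); O2- < N3- (isoelectronic, higher Z=8 is smaller); N3- < P3- (same group, period 2 vs 3).

P3- > N3- > O2- > F- > Al3+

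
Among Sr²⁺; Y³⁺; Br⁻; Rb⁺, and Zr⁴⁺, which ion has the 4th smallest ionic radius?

Rb⁺

These species are isoelectronic with 36 electrons. The only difference is the number of protons: Zr⁴⁺ (Z=40), Y³⁺ (Z=39), Sr²⁺ (Z=38), Rb⁺ (Z=37), Br⁻ (Z=35). The strongest nuclear pull (Zr⁴⁺) gives the smallest ion.
Full ascending order: Zr⁴⁺ < Y³⁺ < Sr²⁺ < Rb⁺ < Br⁻. Counting from the smallest, position 4 is Rb⁺.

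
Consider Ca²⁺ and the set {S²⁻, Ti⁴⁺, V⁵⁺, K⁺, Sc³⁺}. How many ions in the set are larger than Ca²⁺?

All of these have 18 electrons (isoelectronic). With the same electron cloud, the ion with the most protons pulls it in tightest. Nuclear charges: V⁵⁺ (Z=23), Ti⁴⁺ (Z=22), Sc³⁺ (Z=21), Ca²⁺ (Z=20), K⁺ (Z=19), S²⁻ (Z=16). Highest Z is smallest.
Ordering all of them (including Ca²⁺) by radius gives V⁵⁺ < Ti⁴⁺ < Sc³⁺ < Ca²⁺ < K⁺ < S²⁻. So 2 are larger.

2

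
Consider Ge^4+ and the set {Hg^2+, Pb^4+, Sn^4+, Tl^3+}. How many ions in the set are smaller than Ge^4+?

0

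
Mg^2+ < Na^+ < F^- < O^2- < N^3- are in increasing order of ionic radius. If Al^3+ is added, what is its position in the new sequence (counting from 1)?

1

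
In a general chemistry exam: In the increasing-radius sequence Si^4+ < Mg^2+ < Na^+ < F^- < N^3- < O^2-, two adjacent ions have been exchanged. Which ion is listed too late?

Check each adjacent pair. N^3- and O^2- are reversed: O^2- and N^3- share 10 electrons; the higher nuclear charge on O (Z=8) contracts it more, so O^2- < N^3-. No other neighbouring pair contradicts the periodic trends, so O^2- is the ion listed too late.

O^2-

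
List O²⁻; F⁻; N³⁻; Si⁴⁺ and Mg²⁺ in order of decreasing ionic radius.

All of these have 10 electrons (isoelectronic). With the same electron cloud, the ion with the most protons pulls it in tightest. Nuclear charges: Si⁴⁺ (Z=14), Mg²⁺ (Z=12), F⁻ (Z=9), O²⁻ (Z=8), N³⁻ (Z=7). Highest Z is smallest.

N³⁻ > O²⁻ > F⁻ > Mg²⁺ > Si⁴⁺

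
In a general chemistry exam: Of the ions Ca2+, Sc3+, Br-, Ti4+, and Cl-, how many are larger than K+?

Ti4+ has 18 e⁻ (Z=22), Sc3+ has 18 e⁻ (Z=21), Ca2+ has 18 e⁻ (Z=20), K+ has 18 e⁻ (Z=19), Cl- has 18 e⁻ (Z=17), Br- has 36 e⁻ (Z=35). Ti4+ < Sc3+ (isoelectronic, higher Z=22 is smaller); Sc3+ < Ca2+ (both 18 e⁻, Z=21>20); Ca2+ < K+ (both 18 e⁻, Z=20>19); K+ < Cl- (isoelectronic, higher Z=19 is smaller); Cl- < Br- (same group, 1 shell fewer).
Overall: Ti4+ < Sc3+ < Ca2+ < K+ < Cl- < Br-. K+ has 3 below it and 2 above. So 2 are larger.

2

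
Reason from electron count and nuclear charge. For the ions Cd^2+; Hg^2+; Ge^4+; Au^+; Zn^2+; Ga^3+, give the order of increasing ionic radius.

First list Z and electron count for each: Ge^4+: 28 e⁻, Z=32, Ga^3+: 28 e⁻, Z=31, Zn^2+: 28 e⁻, Z=30, Cd^2+: 46 e⁻, Z=48, Hg^2+: 78 e⁻, Z=80, Au^+: 78 e⁻, Z=79. Ge^4+ < Ga^3+ (both 28 e⁻, Z=32>31); Ga^3+ < Zn^2+ (both 28 e⁻, Z=31>30); Zn^2+ < Cd^2+ (same group, period 4 vs 5); Cd^2+ < Hg^2+ (same group, 1 shell fewer); Hg^2+ < Au^+ (both 78 e⁻, Z=80>79).

Ge^4+ < Ga^3+ < Zn^2+ < Cd^2+ < Hg^2+ < Au^+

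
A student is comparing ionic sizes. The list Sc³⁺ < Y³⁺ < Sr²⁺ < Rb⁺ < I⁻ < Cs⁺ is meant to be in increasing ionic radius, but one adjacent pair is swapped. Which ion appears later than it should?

The pair I⁻, Cs⁺ is the wrong way round — both have 54 electrons but Z(Cs)=55 > Z(I)=53, so Cs⁺ should be the smaller of the two. All other adjacent pairs agree with periodic trends, so Cs⁺ is the misplaced ion.

Cs⁺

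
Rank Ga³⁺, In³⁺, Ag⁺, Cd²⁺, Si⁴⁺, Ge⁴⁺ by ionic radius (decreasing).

Tabulating Z and e⁻: Si⁴⁺ has 10 e⁻ (Z=14), Ge⁴⁺ has 28 e⁻ (Z=32), Ga³⁺ has 28 e⁻ (Z=31), In³⁺ has 46 e⁻ (Z=49), Cd²⁺ has 46 e⁻ (Z=48), Ag⁺ has 46 e⁻ (Z=47). Si⁴⁺ < Ge⁴⁺ (same group, period 3 vs 4); Ge⁴⁺ < Ga³⁺ (both 28 e⁻, Z=32>31); Ga³⁺ < In³⁺ (same group, period 4 vs 5); In³⁺ < Cd²⁺ (both 46 e⁻, Z=49>48); Cd²⁺ < Ag⁺ (isoelectronic, higher Z=48 is smaller).

Ag⁺ > Cd²⁺ > In³⁺ > Ga³⁺ > Ge⁴⁺ > Si⁴⁺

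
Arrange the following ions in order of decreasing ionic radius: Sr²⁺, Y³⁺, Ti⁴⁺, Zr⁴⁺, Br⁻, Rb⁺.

Br⁻ > Rb⁺ > Sr²⁺ > Y³⁺ > Zr⁴⁺ > Ti⁴⁺

First list Z and electron count for each: Ti⁴⁺ (Z=22, 18 e⁻), Zr⁴⁺ (Z=40, 36 e⁻), Y³⁺ (Z=39, 36 e⁻), Sr²⁺ (Z=38, 36 e⁻), Rb⁺ (Z=37, 36 e⁻), Br⁻ (Z=35, 36 e⁻). Ti⁴⁺ < Zr⁴⁺ (same group, 1 shell fewer); Zr⁴⁺ < Y³⁺ (isoelectronic, higher Z=40 is smaller); Y³⁺ < Sr²⁺ (both 36 e⁻, Z=39>38); Sr²⁺ < Rb⁺ (isoelectronic, higher Z=38 is smaller); Rb⁺ < Br⁻ (both 36 e⁻, Z=37>35).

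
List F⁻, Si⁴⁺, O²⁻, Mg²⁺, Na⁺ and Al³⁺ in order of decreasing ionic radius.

O²⁻ > F⁻ > Na⁺ > Mg²⁺ > Al³⁺ > Si⁴⁺

Isoelectronic series (10 e⁻ each). Size is set by nuclear charge: more protons means a smaller ion. Si⁴⁺ (Z=14), Al³⁺ (Z=13), Mg²⁺ (Z=12), Na⁺ (Z=11), F⁻ (Z=9), O²⁻ (Z=8).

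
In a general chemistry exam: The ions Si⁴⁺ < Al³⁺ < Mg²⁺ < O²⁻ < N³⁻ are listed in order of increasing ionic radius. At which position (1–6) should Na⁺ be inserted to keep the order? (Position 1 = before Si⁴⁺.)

Each ion has 10 electrons. The ranking follows nuclear charge in reverse — greater Z gives a smaller radius. Si⁴⁺ (Z=14), Al³⁺ (Z=13), Mg²⁺ (Z=12), Na⁺ (Z=11), O²⁻ (Z=8), N³⁻ (Z=7).
Putting Na⁺ in gives Si⁴⁺ < Al³⁺ < Mg²⁺ < Na⁺ < O²⁻ < N³⁻; it lands at slot 4.

4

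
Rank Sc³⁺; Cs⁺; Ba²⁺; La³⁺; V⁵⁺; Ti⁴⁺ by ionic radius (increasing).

V⁵⁺ < Ti⁴⁺ < Sc³⁺ < La³⁺ < Ba²⁺ < Cs⁺

First list Z and electron count for each: V⁵⁺ has 18 e⁻ (Z=23), Ti⁴⁺ has 18 e⁻ (Z=22), Sc³⁺ has 18 e⁻ (Z=21), La³⁺ has 54 e⁻ (Z=57), Ba²⁺ has 54 e⁻ (Z=56), Cs⁺ has 54 e⁻ (Z=55). V⁵⁺ < Ti⁴⁺ (isoelectronic, higher Z=23 is smaller); Ti⁴⁺ < Sc³⁺ (isoelectronic, higher Z=22 is smaller); Sc³⁺ < La³⁺ (same group, period 4 vs 6); La³⁺ < Ba²⁺ (both 54 e⁻, Z=57>56); Ba²⁺ < Cs⁺ (both 54 e⁻, Z=56>55).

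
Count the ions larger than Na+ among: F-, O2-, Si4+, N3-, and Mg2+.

All of these have 10 electrons (isoelectronic). With the same electron cloud, the ion with the most protons pulls it in tightest. Nuclear charges: Si4+ (Z=14), Mg2+ (Z=12), Na+ (Z=11), F- (Z=9), O2- (Z=8), N3- (Z=7). Highest Z is smallest.
Placing each against Na+: smaller — Si4+, Mg2+; larger — F-, O2-, N3-. Count: 3.

3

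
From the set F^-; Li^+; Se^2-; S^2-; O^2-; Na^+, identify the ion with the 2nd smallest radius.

Tabulating Z and e⁻: Li^+: 2 e⁻, Z=3, Na^+: 10 e⁻, Z=11, F^-: 10 e⁻, Z=9, O^2-: 10 e⁻, Z=8, S^2-: 18 e⁻, Z=16, Se^2-: 36 e⁻, Z=34. Li^+ < Na^+ (same group, period 2 vs 3); Na^+ < F^- (both 10 e⁻, Z=11>9); F^- < O^2- (isoelectronic, higher Z=9 is smaller); O^2- < S^2- (same group, period 2 vs 3); S^2- < Se^2- (same group, period 3 vs 4).
That gives Li^+ < Na^+ < F^- < O^2- < S^2- < Se^2-. From the smallest end, number 2 is Na^+.

Na^+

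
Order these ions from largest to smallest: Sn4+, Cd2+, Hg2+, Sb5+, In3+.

Electron counts and nuclear charges: Sb5+ (Z=51, 46 e⁻), Sn4+ (Z=50, 46 e⁻), In3+ (Z=49, 46 e⁻), Cd2+ (Z=48, 46 e⁻), Hg2+ (Z=80, 78 e⁻). Sb5+ < Sn4+ (both 46 e⁻, Z=51>50); Sn4+ < In3+ (isoelectronic, higher Z=50 is smaller); In3+ < Cd2+ (both 46 e⁻, Z=49>48); Cd2+ < Hg2+ (same group, 1 shell fewer).

Hg2+ > Cd2+ > In3+ > Sn4+ > Sb5+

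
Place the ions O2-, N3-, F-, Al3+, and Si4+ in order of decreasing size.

N3- > O2- > F- > Al3+ > Si4+

Isoelectronic series (10 e⁻ each). Size is set by nuclear charge: more protons means a smaller ion. Si4+ (Z=14), Al3+ (Z=13), F- (Z=9), O2- (Z=8), N3- (Z=7).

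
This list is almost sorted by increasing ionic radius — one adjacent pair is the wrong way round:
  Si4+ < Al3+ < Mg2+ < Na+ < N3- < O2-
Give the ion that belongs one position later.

Check each adjacent pair. N3- and O2- are reversed: both have 10 electrons but Z(O)=8 > Z(N)=7, so O2- should be the smaller of the two. No other neighbouring pair contradicts the periodic trends, so N3- is the ion listed too early.

N3-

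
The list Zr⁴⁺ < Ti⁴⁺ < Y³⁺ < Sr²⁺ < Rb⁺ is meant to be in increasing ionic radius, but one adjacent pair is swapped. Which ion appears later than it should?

Ti⁴⁺

Check each adjacent pair. Zr⁴⁺ and Ti⁴⁺ are reversed: both in group 4 with the same charge; Ti⁴⁺ (period 4) has the smaller radius. No other neighbouring pair contradicts the periodic trends, so Ti⁴⁺ is the ion listed too late.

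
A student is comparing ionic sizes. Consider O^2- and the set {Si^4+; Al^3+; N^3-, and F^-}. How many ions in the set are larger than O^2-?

1

All of these have 10 electrons (isoelectronic). With the same electron cloud, the ion with the most protons pulls it in tightest. Nuclear charges: Si^4+ (Z=14), Al^3+ (Z=13), F^- (Z=9), O^2- (Z=8), N^3- (Z=7). Highest Z is smallest.
Overall: Si^4+ < Al^3+ < F^- < O^2- < N^3-. O^2- has 3 below it and 1 above. Count: 1.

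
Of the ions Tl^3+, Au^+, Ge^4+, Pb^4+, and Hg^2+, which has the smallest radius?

Ge^4+

Work out protons and electrons: Ge^4+ has 28 e⁻ (Z=32), Pb^4+ has 78 e⁻ (Z=82), Tl^3+ has 78 e⁻ (Z=81), Hg^2+ has 78 e⁻ (Z=80), Au^+ has 78 e⁻ (Z=79). Ge^4+ < Pb^4+ (same group, 2 shells fewer); Pb^4+ < Tl^3+ (both 78 e⁻, Z=82>81); Tl^3+ < Hg^2+ (both 78 e⁻, Z=81>80); Hg^2+ < Au^+ (isoelectronic, higher Z=80 is smaller).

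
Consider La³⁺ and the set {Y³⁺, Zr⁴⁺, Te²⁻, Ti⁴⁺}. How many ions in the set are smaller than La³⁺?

Work out protons and electrons: Ti⁴⁺ has 18 e⁻ (Z=22), Zr⁴⁺ has 36 e⁻ (Z=40), Y³⁺ has 36 e⁻ (Z=39), La³⁺ has 54 e⁻ (Z=57), Te²⁻ has 54 e⁻ (Z=52). Ti⁴⁺ < Zr⁴⁺ (same group, period 4 vs 5); Zr⁴⁺ < Y³⁺ (isoelectronic, higher Z=40 is smaller); Y³⁺ < La³⁺ (same group, 1 shell fewer); La³⁺ < Te²⁻ (both 54 e⁻, Z=57>52).
Overall: Ti⁴⁺ < Zr⁴⁺ < Y³⁺ < La³⁺ < Te²⁻. La³⁺ has 3 below it and 1 above. So 3 are smaller.

3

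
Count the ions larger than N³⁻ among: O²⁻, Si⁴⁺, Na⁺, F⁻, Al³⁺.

All of these have 10 electrons (isoelectronic). With the same electron cloud, the ion with the most protons pulls it in tightest. Nuclear charges: Si⁴⁺ (Z=14), Al³⁺ (Z=13), Na⁺ (Z=11), F⁻ (Z=9), O²⁻ (Z=8), N³⁻ (Z=7). Highest Z is smallest.
Relative to N³⁻, the ions that are larger are none. So 0 are larger.

0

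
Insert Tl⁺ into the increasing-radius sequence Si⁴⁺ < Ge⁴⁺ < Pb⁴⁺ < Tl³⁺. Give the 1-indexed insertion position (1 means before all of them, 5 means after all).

5

Si⁴⁺ (Z=14, 10 e⁻), Ge⁴⁺ (Z=32, 28 e⁻), Pb⁴⁺ (Z=82, 78 e⁻), Tl³⁺ (Z=81, 78 e⁻), Tl⁺ (Z=81, 80 e⁻). Si⁴⁺ < Ge⁴⁺ (same group, period 3 vs 4); Ge⁴⁺ < Pb⁴⁺ (same group, 2 shells fewer); Pb⁴⁺ < Tl³⁺ (isoelectronic, higher Z=82 is smaller); Tl³⁺ < Tl⁺ (same element, +3 vs +1).
The complete sequence is Si⁴⁺ < Ge⁴⁺ < Pb⁴⁺ < Tl³⁺ < Tl⁺. Tl⁺ sits at position 5.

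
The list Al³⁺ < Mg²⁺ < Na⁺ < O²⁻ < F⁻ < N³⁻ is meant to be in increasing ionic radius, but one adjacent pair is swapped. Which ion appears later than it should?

F⁻

Scanning neighbour by neighbour, only O²⁻/F⁻ violates a trend: F⁻ and O²⁻ share 10 electrons; the higher nuclear charge on F (Z=9) contracts it more, so F⁻ < O²⁻. That makes F⁻ the one sitting a position late relative to where it belongs.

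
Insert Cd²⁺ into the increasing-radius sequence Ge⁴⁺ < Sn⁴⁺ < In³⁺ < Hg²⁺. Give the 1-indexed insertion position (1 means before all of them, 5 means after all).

4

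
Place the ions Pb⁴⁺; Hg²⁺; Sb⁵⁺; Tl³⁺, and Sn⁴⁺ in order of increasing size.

Sb⁵⁺ < Sn⁴⁺ < Pb⁴⁺ < Tl³⁺ < Hg²⁺

Electron counts and nuclear charges: Sb⁵⁺ has 46 e⁻ (Z=51), Sn⁴⁺ has 46 e⁻ (Z=50), Pb⁴⁺ has 78 e⁻ (Z=82), Tl³⁺ has 78 e⁻ (Z=81), Hg²⁺ has 78 e⁻ (Z=80). Sb⁵⁺ < Sn⁴⁺ (both 46 e⁻, Z=51>50); Sn⁴⁺ < Pb⁴⁺ (same group, period 5 vs 6); Pb⁴⁺ < Tl³⁺ (isoelectronic, higher Z=82 is smaller); Tl³⁺ < Hg²⁺ (both 78 e⁻, Z=81>80).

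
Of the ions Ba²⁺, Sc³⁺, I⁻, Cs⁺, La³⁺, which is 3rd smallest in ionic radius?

Ba²⁺

Work out protons and electrons: Sc³⁺: 18 e⁻, Z=21, La³⁺: 54 e⁻, Z=57, Ba²⁺: 54 e⁻, Z=56, Cs⁺: 54 e⁻, Z=55, I⁻: 54 e⁻, Z=53. Sc³⁺ < La³⁺ (same group, period 4 vs 6); La³⁺ < Ba²⁺ (both 54 e⁻, Z=57>56); Ba²⁺ < Cs⁺ (both 54 e⁻, Z=56>55); Cs⁺ < I⁻ (both 54 e⁻, Z=55>53).
So the order is Sc³⁺ < La³⁺ < Ba²⁺ < Cs⁺ < I⁻; the 3rd-smallest ion is Ba²⁺.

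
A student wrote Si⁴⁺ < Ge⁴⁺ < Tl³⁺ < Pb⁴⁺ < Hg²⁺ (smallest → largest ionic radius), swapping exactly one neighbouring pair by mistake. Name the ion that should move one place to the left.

Compare adjacent ions: both have 78 electrons but Z(Pb)=82 > Z(Tl)=81, so Pb⁴⁺ should be the smaller of the two — yet in this increasing list Tl³⁺ sits before Pb⁴⁺. Nothing else is reversed, so Pb⁴⁺ should move one place to the left.

Pb⁴⁺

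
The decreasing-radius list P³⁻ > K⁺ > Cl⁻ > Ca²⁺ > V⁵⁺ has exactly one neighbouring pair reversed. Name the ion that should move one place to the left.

Cl⁻

Compare adjacent ions: they are isoelectronic (18 e⁻) and K has more protons than Cl (19 vs 17), making K⁺ smaller — yet in this decreasing list K⁺ sits before Cl⁻. Nothing else is reversed, so Cl⁻ should move one place to the left.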